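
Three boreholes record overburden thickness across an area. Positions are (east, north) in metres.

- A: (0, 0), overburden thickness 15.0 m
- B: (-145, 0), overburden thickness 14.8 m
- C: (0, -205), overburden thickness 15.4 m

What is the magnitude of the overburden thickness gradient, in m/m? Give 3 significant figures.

0.00239 m/m

∂d/∂x = (14.8 − 15.0) / (-145 − 0) = +0.001379
∂d/∂y = (15.4 − 15.0) / (-205 − 0) = -0.001951
|∇f| = √(0.001379² + -0.001951²) = 0.002389 m/m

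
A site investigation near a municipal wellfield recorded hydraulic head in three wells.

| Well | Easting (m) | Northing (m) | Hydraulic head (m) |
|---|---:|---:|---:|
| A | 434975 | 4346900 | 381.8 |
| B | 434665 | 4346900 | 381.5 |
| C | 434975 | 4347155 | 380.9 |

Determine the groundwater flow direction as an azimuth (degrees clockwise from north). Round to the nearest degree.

345°

∂h/∂x = (381.5 − 381.8) / (434665 − 434975) = +0.0009677
∂h/∂y = (380.9 − 381.8) / (4347155 − 4346900) = -0.003529
Flow direction (−∇h) has components (-0.0009677 E, +0.003529 N).
Azimuth = atan2(E, N) = atan2(-0.0009677, +0.003529) = 344.7° ≈ 345°.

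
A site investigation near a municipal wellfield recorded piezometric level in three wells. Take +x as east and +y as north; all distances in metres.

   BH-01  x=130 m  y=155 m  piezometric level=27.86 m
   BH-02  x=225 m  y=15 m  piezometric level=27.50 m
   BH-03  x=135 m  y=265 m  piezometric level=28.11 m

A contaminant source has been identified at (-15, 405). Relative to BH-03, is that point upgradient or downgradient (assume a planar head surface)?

With h = a·x + b·y + c and BH-01 as origin, the differences give:
  95·a + (-140)·b = -0.36
  5·a + 110·b = +0.25
Eliminate b (×110 and ×(-140), subtract): 11150·a = -4.600 → a = ∂h/∂x = -0.0004126
Back-substitute: b = ∂h/∂y = +0.002291.
Head at (-15, 405) = 27.86 + (-0.0004126)·(-145) + (+0.002291)·(250) = 28.49 m.
That is higher than the 28.11 m at BH-03, so the point is upgradient.

upgradient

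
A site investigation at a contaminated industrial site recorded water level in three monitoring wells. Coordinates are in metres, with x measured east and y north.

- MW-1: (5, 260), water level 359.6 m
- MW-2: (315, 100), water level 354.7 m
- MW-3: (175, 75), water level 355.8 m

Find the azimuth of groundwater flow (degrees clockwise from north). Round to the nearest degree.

Taking MW-1 as reference: MW-2−MW-1 = (310, -160, -4.9); MW-3−MW-1 = (170, -185, -3.8).
Determinant of the coordinate differences = 310·(-185) − 170·(-160) = -30150.
∂h/∂x = [(-4.9)·(-185) − (-3.8)·(-160)] / -30150 = -0.009900
∂h/∂y = [310·(-3.8) − 170·(-4.9)] / -30150 = +0.01144
Flow direction (−∇h) has components (+0.009900 E, -0.01144 N).
Azimuth = atan2(E, N) = atan2(+0.009900, -0.01144) = 139.1° ≈ 139°.

139°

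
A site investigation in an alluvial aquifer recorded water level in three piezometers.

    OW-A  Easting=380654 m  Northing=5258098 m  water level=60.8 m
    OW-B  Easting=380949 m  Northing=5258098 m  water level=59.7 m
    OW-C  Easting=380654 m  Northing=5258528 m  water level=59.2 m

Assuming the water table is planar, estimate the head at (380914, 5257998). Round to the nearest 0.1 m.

∂h/∂x = (59.7 − 60.8) / (380949 − 380654) = -0.003729
∂h/∂y = (59.2 − 60.8) / (5258528 − 5258098) = -0.003721
h(380914, 5257998) = 60.8 + (-0.003729)·(260) + (-0.003721)·(-100) = 60.8 -0.969 +0.372 = 60.203 m.

60.2 m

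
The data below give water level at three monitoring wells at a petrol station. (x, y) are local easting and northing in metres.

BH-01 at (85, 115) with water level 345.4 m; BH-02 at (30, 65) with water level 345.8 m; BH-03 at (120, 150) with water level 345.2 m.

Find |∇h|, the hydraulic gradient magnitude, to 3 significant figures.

0.0286

With h = a·x + b·y + c and BH-01 as origin, the differences give:
  (-55)·a + (-50)·b = +0.4
  35·a + 35·b = -0.2
Eliminate b (×35 and ×(-50), subtract): -175·a = 4.00 → a = ∂h/∂x = -0.02286
Back-substitute: b = ∂h/∂y = +0.01714.
|∇h| = √(-0.02286² + 0.01714²) = 0.02857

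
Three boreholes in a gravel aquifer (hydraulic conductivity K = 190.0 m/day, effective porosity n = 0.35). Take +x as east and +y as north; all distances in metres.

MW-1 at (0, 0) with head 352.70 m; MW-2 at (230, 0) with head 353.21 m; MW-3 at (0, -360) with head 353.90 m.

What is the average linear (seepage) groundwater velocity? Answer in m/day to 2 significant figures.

∂h/∂x = (353.21 − 352.70) / (230 − 0) = +0.002217
∂h/∂y = (353.90 − 352.70) / (-360 − 0) = -0.003333
|∇h| = √(0.002217² + -0.003333²) = 0.004003
Seepage velocity v = K·i/n = 190.0 × 0.004003 / 0.35 = 2.173 m/day.

2.2 m/day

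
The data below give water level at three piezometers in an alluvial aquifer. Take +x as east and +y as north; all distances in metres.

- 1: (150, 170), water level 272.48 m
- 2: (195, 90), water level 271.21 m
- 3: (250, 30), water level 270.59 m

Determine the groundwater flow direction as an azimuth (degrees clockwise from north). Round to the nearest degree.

Differences from 1: to 2 (Δx, Δy, Δh) = (45, -80, -1.27); to 3 = (100, -140, -1.89).
Determinant of the coordinate differences = 45·(-140) − 100·(-80) = 1700.
∂h/∂x = [(-1.27)·(-140) − (-1.89)·(-80)] / 1700 = +0.01565
∂h/∂y = [45·(-1.89) − 100·(-1.27)] / 1700 = +0.02468
Flow direction (−∇h) has components (-0.01565 E, -0.02468 N).
Azimuth = atan2(E, N) = atan2(-0.01565, -0.02468) = 212.4° ≈ 212°.

212°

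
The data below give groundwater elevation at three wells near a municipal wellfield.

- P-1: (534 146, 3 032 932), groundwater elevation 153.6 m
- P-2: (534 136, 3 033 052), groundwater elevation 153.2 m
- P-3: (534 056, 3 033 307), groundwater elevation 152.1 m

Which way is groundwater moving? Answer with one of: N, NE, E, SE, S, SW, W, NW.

NW

Taking P-1 as reference: P-2−P-1 = (-10, 120, -0.4); P-3−P-1 = (-90, 375, -1.5).
Determinant of the coordinate differences = (-10)·375 − (-90)·120 = 7050.
∂h/∂x = [(-0.4)·375 − (-1.5)·120] / 7050 = +0.004255
∂h/∂y = [(-10)·(-1.5) − (-90)·(-0.4)] / 7050 = -0.002979
Flow = −∇h = (-0.004255 east, +0.002979 north), which points northwest.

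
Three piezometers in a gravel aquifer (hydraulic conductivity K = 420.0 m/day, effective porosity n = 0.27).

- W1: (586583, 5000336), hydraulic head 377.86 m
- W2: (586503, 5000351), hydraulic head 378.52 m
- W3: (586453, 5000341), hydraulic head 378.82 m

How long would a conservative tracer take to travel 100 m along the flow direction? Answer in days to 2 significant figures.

Three-point gradient (reference W1): Δ to W2 = (-80, 15, +0.66), Δ to W3 = (-130, 5, +0.96).
∂h/∂x = -0.007161, ∂h/∂y = +0.005806 (det = 1550).
|∇h| = √(-0.007161² + 0.005806²) = 0.009219
Seepage velocity v = K·i/n = 420.0 × 0.009219 / 0.27 = 14.34 m/day.
t = 100 / 14.34 = 6.974 days.

7.0 days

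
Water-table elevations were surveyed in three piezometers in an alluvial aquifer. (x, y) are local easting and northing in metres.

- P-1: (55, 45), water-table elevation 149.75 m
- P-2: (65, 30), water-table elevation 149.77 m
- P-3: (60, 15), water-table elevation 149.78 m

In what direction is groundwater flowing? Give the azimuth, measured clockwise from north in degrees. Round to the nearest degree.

323°

Taking P-1 as reference: P-2−P-1 = (10, -15, +0.02); P-3−P-1 = (5, -30, +0.03).
Determinant of the coordinate differences = 10·(-30) − 5·(-15) = -225.
∂h/∂x = [(+0.02)·(-30) − (+0.03)·(-15)] / -225 = +0.0006667
∂h/∂y = [10·(+0.03) − 5·(+0.02)] / -225 = -0.0008889
Flow direction (−∇h) has components (-0.0006667 E, +0.0008889 N).
Azimuth = atan2(E, N) = atan2(-0.0006667, +0.0008889) = 323.1° ≈ 323°.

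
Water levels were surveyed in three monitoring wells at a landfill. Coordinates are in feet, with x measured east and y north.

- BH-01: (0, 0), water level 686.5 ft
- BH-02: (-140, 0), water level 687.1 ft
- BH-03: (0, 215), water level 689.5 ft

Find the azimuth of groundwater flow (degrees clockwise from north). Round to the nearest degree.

∂h/∂x = (687.1 − 686.5) / (-140 − 0) = -0.004286
∂h/∂y = (689.5 − 686.5) / (215 − 0) = +0.01395
Flow direction (−∇h) has components (+0.004286 E, -0.01395 N).
Azimuth = atan2(E, N) = atan2(+0.004286, -0.01395) = 162.9° ≈ 163°.

163°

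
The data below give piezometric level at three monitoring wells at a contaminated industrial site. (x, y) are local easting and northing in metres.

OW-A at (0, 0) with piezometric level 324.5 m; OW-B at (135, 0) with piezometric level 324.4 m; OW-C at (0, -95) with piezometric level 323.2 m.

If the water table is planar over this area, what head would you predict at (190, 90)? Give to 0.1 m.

∂h/∂x = (324.4 − 324.5) / (135 − 0) = -0.0007407
∂h/∂y = (323.2 − 324.5) / (-95 − 0) = +0.01368
h(190, 90) = 324.5 + (-0.0007407)·(190) + (+0.01368)·(90) = 324.5 -0.141 +1.232 = 325.591 m.

325.6 m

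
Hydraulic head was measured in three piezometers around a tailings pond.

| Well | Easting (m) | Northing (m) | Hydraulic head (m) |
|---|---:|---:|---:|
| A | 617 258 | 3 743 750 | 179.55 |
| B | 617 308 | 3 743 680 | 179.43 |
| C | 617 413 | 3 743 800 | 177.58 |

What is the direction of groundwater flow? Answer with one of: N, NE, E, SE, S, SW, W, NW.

Three-point gradient (reference A): Δ to B = (50, -70, -0.12), Δ to C = (155, 50, -1.97).
∂h/∂x = -0.01078, ∂h/∂y = -0.005985 (det = 13350).
Flow = −∇h = (+0.01078 east, +0.005985 north), which points northeast.

NE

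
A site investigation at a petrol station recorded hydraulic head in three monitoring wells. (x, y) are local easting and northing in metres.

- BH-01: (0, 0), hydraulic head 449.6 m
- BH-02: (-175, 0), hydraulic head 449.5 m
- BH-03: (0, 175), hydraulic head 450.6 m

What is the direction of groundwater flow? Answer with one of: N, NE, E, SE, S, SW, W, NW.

S

∂h/∂x = (449.5 − 449.6) / (-175 − 0) = +0.0005714
∂h/∂y = (450.6 − 449.6) / (175 − 0) = +0.005714
Flow = −∇h = (-0.0005714 east, -0.005714 north), which points south.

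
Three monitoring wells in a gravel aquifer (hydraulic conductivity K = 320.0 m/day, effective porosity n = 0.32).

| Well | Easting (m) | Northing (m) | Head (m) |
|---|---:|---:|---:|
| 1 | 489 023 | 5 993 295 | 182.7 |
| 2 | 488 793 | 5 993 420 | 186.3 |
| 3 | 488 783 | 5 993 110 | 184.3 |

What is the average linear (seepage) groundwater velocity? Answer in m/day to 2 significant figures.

14 m/day

Taking 1 as reference: 2−1 = (-230, 125, +3.6); 3−1 = (-240, -185, +1.6).
Solve a·Δx + b·Δy = Δh: det = (-230)·(-185) − (-240)·125 = 72550.
∂h/∂x = [(+3.6)·(-185) − (+1.6)·125] / 72550 = -0.01194
∂h/∂y = [(-230)·(+1.6) − (-240)·(+3.6)] / 72550 = +0.006837
|∇h| = √(-0.01194² + 0.006837²) = 0.01376
Seepage velocity v = K·i/n = 320.0 × 0.01376 / 0.32 = 13.76 m/day.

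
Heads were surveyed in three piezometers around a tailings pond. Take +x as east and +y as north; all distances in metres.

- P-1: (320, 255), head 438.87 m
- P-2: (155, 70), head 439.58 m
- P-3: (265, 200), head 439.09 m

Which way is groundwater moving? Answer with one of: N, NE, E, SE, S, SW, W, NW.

Three-point gradient (reference P-1): Δ to P-2 = (-165, -185, +0.71), Δ to P-3 = (-55, -55, +0.22).
∂h/∂x = -0.001500, ∂h/∂y = -0.002500 (det = -1100).
Flow = −∇h = (+0.001500 east, +0.002500 north), which points northeast.

NE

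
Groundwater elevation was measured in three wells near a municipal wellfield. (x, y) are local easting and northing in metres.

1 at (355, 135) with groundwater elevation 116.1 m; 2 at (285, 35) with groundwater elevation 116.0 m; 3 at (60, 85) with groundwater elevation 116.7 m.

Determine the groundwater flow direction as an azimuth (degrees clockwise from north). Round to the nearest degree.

138°

With h = a·x + b·y + c and 1 as origin, the differences give:
  (-70)·a + (-100)·b = -0.1
  (-295)·a + (-50)·b = +0.6
Eliminate b (×(-50) and ×(-100), subtract): -26000·a = 65.00 → a = ∂h/∂x = -0.002500
Back-substitute: b = ∂h/∂y = +0.002750.
Flow direction (−∇h) has components (+0.002500 E, -0.002750 N).
Azimuth = atan2(E, N) = atan2(+0.002500, -0.002750) = 137.7° ≈ 138°.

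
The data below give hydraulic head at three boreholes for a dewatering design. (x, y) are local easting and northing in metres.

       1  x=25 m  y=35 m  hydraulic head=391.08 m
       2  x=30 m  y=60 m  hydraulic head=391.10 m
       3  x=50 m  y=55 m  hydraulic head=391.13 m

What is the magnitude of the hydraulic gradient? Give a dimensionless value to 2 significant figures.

0.0017

With h = a·x + b·y + c and 1 as origin, the differences give:
  5·a + 25·b = +0.02
  25·a + 20·b = +0.05
Eliminate b (×20 and ×25, subtract): -525·a = -0.850 → a = ∂h/∂x = +0.001619
Back-substitute: b = ∂h/∂y = +0.0004762.
|∇h| = √(0.001619² + 0.0004762²) = 0.001688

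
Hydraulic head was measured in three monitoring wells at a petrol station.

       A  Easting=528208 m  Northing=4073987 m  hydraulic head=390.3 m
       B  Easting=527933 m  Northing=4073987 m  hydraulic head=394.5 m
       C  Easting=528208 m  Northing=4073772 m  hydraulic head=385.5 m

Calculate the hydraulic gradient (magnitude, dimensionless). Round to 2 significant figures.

∂h/∂x = (394.5 − 390.3) / (527933 − 528208) = -0.01527
∂h/∂y = (385.5 − 390.3) / (4073772 − 4073987) = +0.02233
|∇h| = √(-0.01527² + 0.02233²) = 0.02705

0.027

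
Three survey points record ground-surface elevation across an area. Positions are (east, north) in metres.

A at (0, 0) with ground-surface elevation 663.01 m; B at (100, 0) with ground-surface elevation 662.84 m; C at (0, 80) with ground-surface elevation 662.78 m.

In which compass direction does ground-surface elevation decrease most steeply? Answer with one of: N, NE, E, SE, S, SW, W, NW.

∂z/∂x = (662.84 − 663.01) / (100 − 0) = -0.001700
∂z/∂y = (662.78 − 663.01) / (80 − 0) = -0.002875
Steepest decrease is along −∇f = (+0.001700 E, +0.002875 N) → northeast.

NE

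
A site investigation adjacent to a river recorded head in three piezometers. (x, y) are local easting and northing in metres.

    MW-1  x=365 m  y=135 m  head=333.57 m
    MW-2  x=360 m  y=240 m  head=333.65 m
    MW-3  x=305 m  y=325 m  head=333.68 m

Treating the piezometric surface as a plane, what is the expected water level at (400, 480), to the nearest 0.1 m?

With h = a·x + b·y + c and MW-1 as origin, the differences give:
  (-5)·a + 105·b = +0.08
  (-60)·a + 190·b = +0.11
Eliminate b (×190 and ×105, subtract): 5350·a = 3.650 → a = ∂h/∂x = +0.0006822
Back-substitute: b = ∂h/∂y = +0.0007944.
h(400, 480) = 333.57 + (+0.0006822)·(35) + (+0.0007944)·(345) = 333.57 +0.024 +0.274 = 333.868 m.

333.9 m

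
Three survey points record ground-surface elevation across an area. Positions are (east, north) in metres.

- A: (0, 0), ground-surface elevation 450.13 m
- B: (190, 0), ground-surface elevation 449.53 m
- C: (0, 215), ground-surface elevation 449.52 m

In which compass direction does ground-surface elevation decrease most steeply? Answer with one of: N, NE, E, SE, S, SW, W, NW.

NE

∂z/∂x = (449.53 − 450.13) / (190 − 0) = -0.003158
∂z/∂y = (449.52 − 450.13) / (215 − 0) = -0.002837
Steepest decrease is along −∇f = (+0.003158 E, +0.002837 N) → northeast.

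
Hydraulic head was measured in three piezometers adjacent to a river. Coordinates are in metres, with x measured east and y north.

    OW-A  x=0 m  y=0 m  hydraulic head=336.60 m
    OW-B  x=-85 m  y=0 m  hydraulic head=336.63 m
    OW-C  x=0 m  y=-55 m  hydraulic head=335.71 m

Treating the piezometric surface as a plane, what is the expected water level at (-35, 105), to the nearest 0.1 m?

∂h/∂x = (336.63 − 336.60) / (-85 − 0) = -0.0003529
∂h/∂y = (335.71 − 336.60) / (-55 − 0) = +0.01618
h(-35, 105) = 336.60 + (-0.0003529)·(-35) + (+0.01618)·(105) = 336.60 +0.012 +1.699 = 338.311 m.

338.3 m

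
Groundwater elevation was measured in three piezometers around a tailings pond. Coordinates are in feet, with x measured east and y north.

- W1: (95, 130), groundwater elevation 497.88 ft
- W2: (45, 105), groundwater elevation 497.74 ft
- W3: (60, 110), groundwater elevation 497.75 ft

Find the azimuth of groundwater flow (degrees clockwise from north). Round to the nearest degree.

164°

Differences from W1: to W2 (Δx, Δy, Δh) = (-50, -25, -0.14); to W3 = (-35, -20, -0.13).
Solve a·Δx + b·Δy = Δh: det = (-50)·(-20) − (-35)·(-25) = 125.
∂h/∂x = [(-0.14)·(-20) − (-0.13)·(-25)] / 125 = -0.003600
∂h/∂y = [(-50)·(-0.13) − (-35)·(-0.14)] / 125 = +0.01280
Flow direction (−∇h) has components (+0.003600 E, -0.01280 N).
Azimuth = atan2(E, N) = atan2(+0.003600, -0.01280) = 164.3° ≈ 164°.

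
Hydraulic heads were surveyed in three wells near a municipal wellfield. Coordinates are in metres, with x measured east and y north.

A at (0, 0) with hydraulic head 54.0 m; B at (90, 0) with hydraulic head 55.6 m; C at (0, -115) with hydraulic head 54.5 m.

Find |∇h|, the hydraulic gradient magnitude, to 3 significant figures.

0.0183

∂h/∂x = (55.6 − 54.0) / (90 − 0) = +0.01778
∂h/∂y = (54.5 − 54.0) / (-115 − 0) = -0.004348
|∇h| = √(0.01778² + -0.004348²) = 0.0183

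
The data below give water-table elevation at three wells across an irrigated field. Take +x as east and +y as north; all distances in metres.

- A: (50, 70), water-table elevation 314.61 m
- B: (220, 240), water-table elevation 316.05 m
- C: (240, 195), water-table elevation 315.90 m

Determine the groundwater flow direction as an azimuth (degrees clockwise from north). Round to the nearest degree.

216°

Taking A as reference: B−A = (170, 170, +1.44); C−A = (190, 125, +1.29).
Solve a·Δx + b·Δy = Δh: det = 170·125 − 190·170 = -11050.
∂h/∂x = [(+1.44)·125 − (+1.29)·170] / -11050 = +0.003557
∂h/∂y = [170·(+1.29) − 190·(+1.44)] / -11050 = +0.004914
Flow direction (−∇h) has components (-0.003557 E, -0.004914 N).
Azimuth = atan2(E, N) = atan2(-0.003557, -0.004914) = 215.9° ≈ 216°.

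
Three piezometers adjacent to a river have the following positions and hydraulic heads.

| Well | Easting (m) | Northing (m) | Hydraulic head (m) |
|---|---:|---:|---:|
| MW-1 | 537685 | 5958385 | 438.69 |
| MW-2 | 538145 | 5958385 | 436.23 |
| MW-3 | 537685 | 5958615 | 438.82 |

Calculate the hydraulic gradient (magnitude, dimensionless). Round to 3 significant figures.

0.00538

∂h/∂x = (436.23 − 438.69) / (538145 − 537685) = -0.005348
∂h/∂y = (438.82 − 438.69) / (5958615 − 5958385) = +0.0005652
|∇h| = √(-0.005348² + 0.0005652²) = 0.005378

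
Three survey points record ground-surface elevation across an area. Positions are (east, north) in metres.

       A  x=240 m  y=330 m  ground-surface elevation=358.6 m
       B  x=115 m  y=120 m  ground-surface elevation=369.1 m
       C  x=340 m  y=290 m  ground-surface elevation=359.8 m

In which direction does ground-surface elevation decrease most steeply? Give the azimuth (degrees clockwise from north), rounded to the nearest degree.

Taking A as reference: B−A = (-125, -210, +10.5); C−A = (100, -40, +1.2).
Determinant of the coordinate differences = (-125)·(-40) − 100·(-210) = 26000.
∂z/∂x = [(+10.5)·(-40) − (+1.2)·(-210)] / 26000 = -0.006462
∂z/∂y = [(-125)·(+1.2) − 100·(+10.5)] / 26000 = -0.04615
Steepest decrease is along −∇f: components (+0.006462 E, +0.04615 N).
Azimuth = atan2(+0.006462, +0.04615) = 8.0° ≈ 008°.

008°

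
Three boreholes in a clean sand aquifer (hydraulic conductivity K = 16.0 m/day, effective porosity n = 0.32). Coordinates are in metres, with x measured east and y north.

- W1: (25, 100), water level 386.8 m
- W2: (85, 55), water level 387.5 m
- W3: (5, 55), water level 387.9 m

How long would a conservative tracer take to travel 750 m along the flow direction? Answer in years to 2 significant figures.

1.8 years

With h = a·x + b·y + c and W1 as origin, the differences give:
  60·a + (-45)·b = +0.7
  (-20)·a + (-45)·b = +1.1
Eliminate b (×(-45) and ×(-45), subtract): -3600·a = 18.00 → a = ∂h/∂x = -0.005000
Back-substitute: b = ∂h/∂y = -0.02222.
|∇h| = √(-0.005000² + -0.02222²) = 0.02278
Seepage velocity v = K·i/n = 16.0 × 0.02278 / 0.32 = 1.139 m/day.
t = 750 / 1.139 = 658.5 days = 1.8 years.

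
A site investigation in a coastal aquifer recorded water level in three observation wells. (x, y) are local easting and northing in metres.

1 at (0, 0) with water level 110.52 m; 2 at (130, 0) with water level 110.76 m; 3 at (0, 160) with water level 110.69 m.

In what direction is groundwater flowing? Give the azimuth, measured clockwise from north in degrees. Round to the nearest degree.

∂h/∂x = (110.76 − 110.52) / (130 − 0) = +0.001846
∂h/∂y = (110.69 − 110.52) / (160 − 0) = +0.001063
Flow direction (−∇h) has components (-0.001846 E, -0.001063 N).
Azimuth = atan2(E, N) = atan2(-0.001846, -0.001063) = 240.1° ≈ 240°.

240°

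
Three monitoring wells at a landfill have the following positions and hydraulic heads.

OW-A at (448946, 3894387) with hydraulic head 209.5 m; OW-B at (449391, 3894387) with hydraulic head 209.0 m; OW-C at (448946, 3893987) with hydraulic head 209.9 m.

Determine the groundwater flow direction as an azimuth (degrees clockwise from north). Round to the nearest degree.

∂h/∂x = (209.0 − 209.5) / (449391 − 448946) = -0.001124
∂h/∂y = (209.9 − 209.5) / (3893987 − 3894387) = -0.001000
Flow direction (−∇h) has components (+0.001124 E, +0.001000 N).
Azimuth = atan2(E, N) = atan2(+0.001124, +0.001000) = 48.3° ≈ 048°.

048°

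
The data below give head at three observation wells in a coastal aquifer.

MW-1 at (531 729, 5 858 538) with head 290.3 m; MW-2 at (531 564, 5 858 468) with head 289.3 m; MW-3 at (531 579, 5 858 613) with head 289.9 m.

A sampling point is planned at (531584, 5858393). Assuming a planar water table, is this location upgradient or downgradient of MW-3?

downgradient

Differences from MW-1: to MW-2 (Δx, Δy, Δh) = (-165, -70, -1.0); to MW-3 = (-150, 75, -0.4).
Solve a·Δx + b·Δy = Δh: det = (-165)·75 − (-150)·(-70) = -22875.
∂h/∂x = [(-1.0)·75 − (-0.4)·(-70)] / -22875 = +0.004503
∂h/∂y = [(-165)·(-0.4) − (-150)·(-1.0)] / -22875 = +0.003672
Head at (531584, 5858393) = 290.3 + (+0.004503)·(-145) + (+0.003672)·(-145) = 289.11 m.
That is lower than the 289.9 m at MW-3, so the point is downgradient.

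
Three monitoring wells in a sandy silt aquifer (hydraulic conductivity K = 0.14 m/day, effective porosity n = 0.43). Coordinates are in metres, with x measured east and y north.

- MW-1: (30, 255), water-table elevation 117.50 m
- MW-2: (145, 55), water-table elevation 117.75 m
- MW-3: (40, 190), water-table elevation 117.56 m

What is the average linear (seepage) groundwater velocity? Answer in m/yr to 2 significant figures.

0.13 m/yr

Taking MW-1 as reference: MW-2−MW-1 = (115, -200, +0.25); MW-3−MW-1 = (10, -65, +0.06).
Determinant of the coordinate differences = 115·(-65) − 10·(-200) = -5475.
∂h/∂x = [(+0.25)·(-65) − (+0.06)·(-200)] / -5475 = +0.0007763
∂h/∂y = [115·(+0.06) − 10·(+0.25)] / -5475 = -0.0008037
|∇h| = √(0.0007763² + -0.0008037²) = 0.001117
Seepage velocity v = K·i/n = 0.14 × 0.001117 / 0.43 = 0.0003637 m/day = 0.1328 m/yr.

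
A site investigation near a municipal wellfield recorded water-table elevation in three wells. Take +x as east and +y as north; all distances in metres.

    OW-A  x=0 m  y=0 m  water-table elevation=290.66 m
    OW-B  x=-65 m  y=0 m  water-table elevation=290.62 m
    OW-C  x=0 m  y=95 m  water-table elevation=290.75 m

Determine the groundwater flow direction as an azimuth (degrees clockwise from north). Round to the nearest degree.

213°

∂h/∂x = (290.62 − 290.66) / (-65 − 0) = +0.0006154
∂h/∂y = (290.75 − 290.66) / (95 − 0) = +0.0009474
Flow direction (−∇h) has components (-0.0006154 E, -0.0009474 N).
Azimuth = atan2(E, N) = atan2(-0.0006154, -0.0009474) = 213.0° ≈ 213°.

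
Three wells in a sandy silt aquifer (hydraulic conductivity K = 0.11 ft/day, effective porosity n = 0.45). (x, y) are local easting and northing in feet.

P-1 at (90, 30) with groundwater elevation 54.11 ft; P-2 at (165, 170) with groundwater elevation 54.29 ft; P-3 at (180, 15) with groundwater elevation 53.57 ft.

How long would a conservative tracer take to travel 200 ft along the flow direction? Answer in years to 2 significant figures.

Differences from P-1: to P-2 (Δx, Δy, Δh) = (75, 140, +0.18); to P-3 = (90, -15, -0.54).
Solve a·Δx + b·Δy = Δh: det = 75·(-15) − 90·140 = -13725.
∂h/∂x = [(+0.18)·(-15) − (-0.54)·140] / -13725 = -0.005311
∂h/∂y = [75·(-0.54) − 90·(+0.18)] / -13725 = +0.004131
|∇h| = √(-0.005311² + 0.004131²) = 0.006728
Seepage velocity v = K·i/n = 0.11 × 0.006728 / 0.45 = 0.001645 ft/day.
t = 200 / 0.001645 = 1.216e+05 days = 333 years.

330 years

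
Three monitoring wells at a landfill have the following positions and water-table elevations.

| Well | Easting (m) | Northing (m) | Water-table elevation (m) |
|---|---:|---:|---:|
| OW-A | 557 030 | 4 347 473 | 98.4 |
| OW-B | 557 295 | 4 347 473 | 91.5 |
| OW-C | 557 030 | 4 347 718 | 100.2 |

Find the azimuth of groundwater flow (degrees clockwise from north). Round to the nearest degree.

∂h/∂x = (91.5 − 98.4) / (557295 − 557030) = -0.02604
∂h/∂y = (100.2 − 98.4) / (4347718 − 4347473) = +0.007347
Flow direction (−∇h) has components (+0.02604 E, -0.007347 N).
Azimuth = atan2(E, N) = atan2(+0.02604, -0.007347) = 105.8° ≈ 106°.

106°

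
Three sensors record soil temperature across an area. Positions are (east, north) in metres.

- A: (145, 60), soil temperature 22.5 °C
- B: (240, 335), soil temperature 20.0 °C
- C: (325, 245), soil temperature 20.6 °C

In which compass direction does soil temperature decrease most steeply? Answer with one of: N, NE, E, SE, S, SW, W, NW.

N

Taking A as reference: B−A = (95, 275, -2.5); C−A = (180, 185, -1.9).
Determinant of the coordinate differences = 95·185 − 180·275 = -31925.
∂T/∂x = [(-2.5)·185 − (-1.9)·275] / -31925 = -0.001879
∂T/∂y = [95·(-1.9) − 180·(-2.5)] / -31925 = -0.008442
Steepest decrease is along −∇f = (+0.001879 E, +0.008442 N) → north.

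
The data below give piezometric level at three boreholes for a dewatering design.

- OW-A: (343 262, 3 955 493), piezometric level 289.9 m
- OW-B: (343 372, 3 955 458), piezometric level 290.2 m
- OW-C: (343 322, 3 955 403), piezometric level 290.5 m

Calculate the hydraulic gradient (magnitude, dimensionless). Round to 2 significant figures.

0.0062

Differences from OW-A: to OW-B (Δx, Δy, Δh) = (110, -35, +0.3); to OW-C = (60, -90, +0.6).
Solve a·Δx + b·Δy = Δh: det = 110·(-90) − 60·(-35) = -7800.
∂h/∂x = [(+0.3)·(-90) − (+0.6)·(-35)] / -7800 = +0.0007692
∂h/∂y = [110·(+0.6) − 60·(+0.3)] / -7800 = -0.006154
|∇h| = √(0.0007692² + -0.006154²) = 0.006202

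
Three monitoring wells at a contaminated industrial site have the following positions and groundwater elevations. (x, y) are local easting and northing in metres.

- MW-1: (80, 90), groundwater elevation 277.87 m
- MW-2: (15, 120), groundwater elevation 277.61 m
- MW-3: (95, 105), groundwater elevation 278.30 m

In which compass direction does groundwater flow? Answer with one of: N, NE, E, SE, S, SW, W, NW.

SW

Taking MW-1 as reference: MW-2−MW-1 = (-65, 30, -0.26); MW-3−MW-1 = (15, 15, +0.43).
Solve a·Δx + b·Δy = Δh: det = (-65)·15 − 15·30 = -1425.
∂h/∂x = [(-0.26)·15 − (+0.43)·30] / -1425 = +0.01179
∂h/∂y = [(-65)·(+0.43) − 15·(-0.26)] / -1425 = +0.01688
Flow = −∇h = (-0.01179 east, -0.01688 north), which points southwest.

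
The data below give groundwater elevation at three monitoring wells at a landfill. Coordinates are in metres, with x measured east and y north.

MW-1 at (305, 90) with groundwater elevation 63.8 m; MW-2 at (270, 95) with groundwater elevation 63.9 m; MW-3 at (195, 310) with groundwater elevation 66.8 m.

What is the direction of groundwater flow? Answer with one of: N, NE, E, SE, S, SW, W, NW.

S

With h = a·x + b·y + c and MW-1 as origin, the differences give:
  (-35)·a + 5·b = +0.1
  (-110)·a + 220·b = +3.0
Eliminate b (×220 and ×5, subtract): -7150·a = 7.00 → a = ∂h/∂x = -0.0009790
Back-substitute: b = ∂h/∂y = +0.01315.
Flow = −∇h = (+0.0009790 east, -0.01315 north), which points south.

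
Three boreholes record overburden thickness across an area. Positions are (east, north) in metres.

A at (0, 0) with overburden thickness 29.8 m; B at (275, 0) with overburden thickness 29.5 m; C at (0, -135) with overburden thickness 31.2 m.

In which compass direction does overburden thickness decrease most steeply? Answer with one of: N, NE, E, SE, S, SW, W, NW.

N

∂d/∂x = (29.5 − 29.8) / (275 − 0) = -0.001091
∂d/∂y = (31.2 − 29.8) / (-135 − 0) = -0.01037
Steepest decrease is along −∇f = (+0.001091 E, +0.01037 N) → north.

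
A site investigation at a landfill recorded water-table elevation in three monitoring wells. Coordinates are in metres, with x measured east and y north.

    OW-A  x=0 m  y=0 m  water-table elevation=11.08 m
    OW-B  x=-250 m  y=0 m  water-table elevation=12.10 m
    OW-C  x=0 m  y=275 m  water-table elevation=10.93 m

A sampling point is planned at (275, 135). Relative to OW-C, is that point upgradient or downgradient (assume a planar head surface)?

downgradient

∂h/∂x = (12.10 − 11.08) / (-250 − 0) = -0.004080
∂h/∂y = (10.93 − 11.08) / (275 − 0) = -0.0005455
Head at (275, 135) = 11.08 + (-0.004080)·(275) + (-0.0005455)·(135) = 9.88 m.
That is lower than the 10.93 m at OW-C, so the point is downgradient.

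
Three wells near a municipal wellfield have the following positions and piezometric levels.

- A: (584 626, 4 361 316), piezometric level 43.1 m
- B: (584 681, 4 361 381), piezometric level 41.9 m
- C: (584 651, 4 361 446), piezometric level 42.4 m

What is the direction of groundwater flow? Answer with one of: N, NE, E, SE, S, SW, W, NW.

E

With h = a·x + b·y + c and A as origin, the differences give:
  55·a + 65·b = -1.2
  25·a + 130·b = -0.7
Eliminate b (×130 and ×65, subtract): 5525·a = -110.50 → a = ∂h/∂x = -0.02000
Back-substitute: b = ∂h/∂y = -0.001538.
Flow = −∇h = (+0.02000 east, +0.001538 north), which points east.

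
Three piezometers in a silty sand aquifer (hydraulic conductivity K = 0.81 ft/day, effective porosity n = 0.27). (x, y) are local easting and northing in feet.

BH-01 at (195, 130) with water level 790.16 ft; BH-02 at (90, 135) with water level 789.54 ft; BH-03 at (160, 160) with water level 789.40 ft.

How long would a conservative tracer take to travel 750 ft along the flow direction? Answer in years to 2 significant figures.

34 years

With h = a·x + b·y + c and BH-01 as origin, the differences give:
  (-105)·a + 5·b = -0.62
  (-35)·a + 30·b = -0.76
Eliminate b (×30 and ×5, subtract): -2975·a = -14.800 → a = ∂h/∂x = +0.004975
Back-substitute: b = ∂h/∂y = -0.01953.
|∇h| = √(0.004975² + -0.01953²) = 0.02015
Seepage velocity v = K·i/n = 0.81 × 0.02015 / 0.27 = 0.06045 ft/day.
t = 750 / 0.06045 = 1.241e+04 days = 34 years.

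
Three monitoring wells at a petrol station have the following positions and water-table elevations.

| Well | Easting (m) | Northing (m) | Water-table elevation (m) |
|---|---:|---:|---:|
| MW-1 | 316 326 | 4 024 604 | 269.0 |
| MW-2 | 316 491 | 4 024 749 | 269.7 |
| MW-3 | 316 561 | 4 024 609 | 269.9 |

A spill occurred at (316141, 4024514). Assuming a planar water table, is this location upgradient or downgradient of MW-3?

downgradient

Three-point gradient (reference MW-1): Δ to MW-2 = (165, 145, +0.7), Δ to MW-3 = (235, 5, +0.9).
∂h/∂x = +0.003820, ∂h/∂y = +0.0004812 (det = -33250).
Head at (316141, 4024514) = 269.0 + (+0.003820)·(-185) + (+0.0004812)·(-90) = 268.25 m.
That is lower than the 269.9 m at MW-3, so the point is downgradient.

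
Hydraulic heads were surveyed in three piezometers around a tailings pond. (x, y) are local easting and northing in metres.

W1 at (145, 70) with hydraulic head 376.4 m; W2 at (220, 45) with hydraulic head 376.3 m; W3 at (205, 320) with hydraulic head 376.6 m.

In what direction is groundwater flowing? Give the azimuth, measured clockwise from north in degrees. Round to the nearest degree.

Three-point gradient (reference W1): Δ to W2 = (75, -25, -0.1), Δ to W3 = (60, 250, +0.2).
∂h/∂x = -0.0009877, ∂h/∂y = +0.001037 (det = 20250).
Flow direction (−∇h) has components (+0.0009877 E, -0.001037 N).
Azimuth = atan2(E, N) = atan2(+0.0009877, -0.001037) = 136.4° ≈ 136°.

136°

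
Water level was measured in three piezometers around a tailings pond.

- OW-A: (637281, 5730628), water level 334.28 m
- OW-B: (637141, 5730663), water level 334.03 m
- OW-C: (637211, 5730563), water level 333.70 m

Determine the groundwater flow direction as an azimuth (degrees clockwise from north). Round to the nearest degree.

210°

Differences from OW-A: to OW-B (Δx, Δy, Δh) = (-140, 35, -0.25); to OW-C = (-70, -65, -0.58).
Determinant of the coordinate differences = (-140)·(-65) − (-70)·35 = 11550.
∂h/∂x = [(-0.25)·(-65) − (-0.58)·35] / 11550 = +0.003165
∂h/∂y = [(-140)·(-0.58) − (-70)·(-0.25)] / 11550 = +0.005515
Flow direction (−∇h) has components (-0.003165 E, -0.005515 N).
Azimuth = atan2(E, N) = atan2(-0.003165, -0.005515) = 209.8° ≈ 210°.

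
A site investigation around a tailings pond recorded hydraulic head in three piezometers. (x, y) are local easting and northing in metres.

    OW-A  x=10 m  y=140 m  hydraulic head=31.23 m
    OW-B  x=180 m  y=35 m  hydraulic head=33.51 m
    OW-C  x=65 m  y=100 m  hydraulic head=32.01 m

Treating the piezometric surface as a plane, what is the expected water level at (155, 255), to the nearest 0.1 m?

Three-point gradient (reference OW-A): Δ to OW-B = (170, -105, +2.28), Δ to OW-C = (55, -40, +0.78).
∂h/∂x = +0.009073, ∂h/∂y = -0.007024 (det = -1025).
h(155, 255) = 31.23 + (+0.009073)·(145) + (-0.007024)·(115) = 31.23 +1.316 -0.808 = 31.738 m.

31.7 m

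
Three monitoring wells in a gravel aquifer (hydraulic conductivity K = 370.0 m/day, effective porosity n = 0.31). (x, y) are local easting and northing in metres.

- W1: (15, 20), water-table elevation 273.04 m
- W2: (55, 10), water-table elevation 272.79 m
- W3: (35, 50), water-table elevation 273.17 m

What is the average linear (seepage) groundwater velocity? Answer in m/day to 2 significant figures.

Taking W1 as reference: W2−W1 = (40, -10, -0.25); W3−W1 = (20, 30, +0.13).
Determinant of the coordinate differences = 40·30 − 20·(-10) = 1400.
∂h/∂x = [(-0.25)·30 − (+0.13)·(-10)] / 1400 = -0.004429
∂h/∂y = [40·(+0.13) − 20·(-0.25)] / 1400 = +0.007286
|∇h| = √(-0.004429² + 0.007286²) = 0.008527
Seepage velocity v = K·i/n = 370.0 × 0.008527 / 0.31 = 10.18 m/day.

10 m/day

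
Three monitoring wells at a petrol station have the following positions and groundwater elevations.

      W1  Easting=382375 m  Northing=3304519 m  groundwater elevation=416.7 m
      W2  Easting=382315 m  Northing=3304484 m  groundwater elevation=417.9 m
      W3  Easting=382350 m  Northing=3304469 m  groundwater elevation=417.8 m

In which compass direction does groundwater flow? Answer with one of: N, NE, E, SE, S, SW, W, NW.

NE

With h = a·x + b·y + c and W1 as origin, the differences give:
  (-60)·a + (-35)·b = +1.2
  (-25)·a + (-50)·b = +1.1
Eliminate b (×(-50) and ×(-35), subtract): 2125·a = -21.50 → a = ∂h/∂x = -0.01012
Back-substitute: b = ∂h/∂y = -0.01694.
Flow = −∇h = (+0.01012 east, +0.01694 north), which points northeast.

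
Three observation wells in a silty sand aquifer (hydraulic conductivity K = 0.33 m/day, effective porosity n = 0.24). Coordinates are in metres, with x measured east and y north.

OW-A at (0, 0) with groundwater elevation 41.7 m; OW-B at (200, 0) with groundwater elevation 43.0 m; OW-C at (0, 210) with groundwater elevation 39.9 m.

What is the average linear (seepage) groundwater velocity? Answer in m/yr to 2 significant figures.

5.4 m/yr

∂h/∂x = (43.0 − 41.7) / (200 − 0) = +0.006500
∂h/∂y = (39.9 − 41.7) / (210 − 0) = -0.008571
|∇h| = √(0.006500² + -0.008571²) = 0.01076
Seepage velocity v = K·i/n = 0.33 × 0.01076 / 0.24 = 0.0148 m/day = 5.406 m/yr.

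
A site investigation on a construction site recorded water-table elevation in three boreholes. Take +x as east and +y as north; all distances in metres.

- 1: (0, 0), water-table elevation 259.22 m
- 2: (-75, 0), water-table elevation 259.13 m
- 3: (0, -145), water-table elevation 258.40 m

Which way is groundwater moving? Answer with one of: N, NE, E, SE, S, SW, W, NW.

S

∂h/∂x = (259.13 − 259.22) / (-75 − 0) = +0.001200
∂h/∂y = (258.40 − 259.22) / (-145 − 0) = +0.005655
Flow = −∇h = (-0.001200 east, -0.005655 north), which points south.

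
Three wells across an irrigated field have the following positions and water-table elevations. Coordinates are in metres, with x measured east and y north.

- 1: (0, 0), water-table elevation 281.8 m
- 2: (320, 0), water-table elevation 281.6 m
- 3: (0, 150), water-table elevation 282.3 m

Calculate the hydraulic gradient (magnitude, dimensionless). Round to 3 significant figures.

∂h/∂x = (281.6 − 281.8) / (320 − 0) = -0.0006250
∂h/∂y = (282.3 − 281.8) / (150 − 0) = +0.003333
|∇h| = √(-0.0006250² + 0.003333²) = 0.003391

0.00339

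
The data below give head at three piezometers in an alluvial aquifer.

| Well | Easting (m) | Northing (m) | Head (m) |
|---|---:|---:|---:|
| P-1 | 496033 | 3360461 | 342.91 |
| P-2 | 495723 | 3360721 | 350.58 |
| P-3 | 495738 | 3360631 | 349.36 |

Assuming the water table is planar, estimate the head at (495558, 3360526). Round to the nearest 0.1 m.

With h = a·x + b·y + c and P-1 as origin, the differences give:
  (-310)·a + 260·b = +7.67
  (-295)·a + 170·b = +6.45
Eliminate b (×170 and ×260, subtract): 24000·a = -373.100 → a = ∂h/∂x = -0.01555
Back-substitute: b = ∂h/∂y = +0.01096.
h(495558, 3360526) = 342.91 + (-0.01555)·(-475) + (+0.01096)·(65) = 342.91 +7.384 +0.713 = 351.007 m.

351.0 m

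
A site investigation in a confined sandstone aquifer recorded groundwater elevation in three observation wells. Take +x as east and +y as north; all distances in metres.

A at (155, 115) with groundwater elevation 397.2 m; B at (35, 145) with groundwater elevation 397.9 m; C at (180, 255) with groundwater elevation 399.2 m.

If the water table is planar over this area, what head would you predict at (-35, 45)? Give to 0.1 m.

396.6 m

With h = a·x + b·y + c and A as origin, the differences give:
  (-120)·a + 30·b = +0.7
  25·a + 140·b = +2.0
Eliminate b (×140 and ×30, subtract): -17550·a = 38.00 → a = ∂h/∂x = -0.002165
Back-substitute: b = ∂h/∂y = +0.01467.
h(-35, 45) = 397.2 + (-0.002165)·(-190) + (+0.01467)·(-70) = 397.2 +0.411 -1.027 = 396.584 m.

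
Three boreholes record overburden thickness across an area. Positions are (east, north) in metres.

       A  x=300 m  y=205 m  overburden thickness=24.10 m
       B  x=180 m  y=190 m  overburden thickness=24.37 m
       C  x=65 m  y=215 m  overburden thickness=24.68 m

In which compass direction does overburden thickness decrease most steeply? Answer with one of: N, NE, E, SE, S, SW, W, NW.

SE

Taking A as reference: B−A = (-120, -15, +0.27); C−A = (-235, 10, +0.58).
Determinant of the coordinate differences = (-120)·10 − (-235)·(-15) = -4725.
∂d/∂x = [(+0.27)·10 − (+0.58)·(-15)] / -4725 = -0.002413
∂d/∂y = [(-120)·(+0.58) − (-235)·(+0.27)] / -4725 = +0.001302
Steepest decrease is along −∇f = (+0.002413 E, -0.001302 N) → southeast.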